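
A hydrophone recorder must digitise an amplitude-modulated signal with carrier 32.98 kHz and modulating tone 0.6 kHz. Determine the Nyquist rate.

AM sidebands sit at fc ± fm = 32.38 kHz and 33.58 kHz.
Highest-frequency component: 33.58 kHz.
Nyquist rate = 2 × 33.58 kHz = 67.16 kHz.

67.16 kHz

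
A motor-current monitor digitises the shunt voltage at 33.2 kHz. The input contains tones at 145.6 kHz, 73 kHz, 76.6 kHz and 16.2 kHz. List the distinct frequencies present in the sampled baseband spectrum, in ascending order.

fs/2 = 16.6 kHz.
145.6 kHz mod fs = 12.8 kHz.
12.8 kHz ≤ fs/2 = 16.6 kHz, appears at 12.8 kHz.
73 kHz mod fs = 6.6 kHz.
6.6 kHz ≤ fs/2 = 16.6 kHz, appears at 6.6 kHz.
76.6 kHz mod fs = 10.2 kHz.
10.2 kHz ≤ fs/2 = 16.6 kHz, appears at 10.2 kHz.
16.2 kHz ≤ fs/2 = 16.6 kHz, passes unchanged.
Distinct values: {6.6 kHz, 10.2 kHz, 12.8 kHz, 16.2 kHz}.

6.6 kHz, 10.2 kHz, 12.8 kHz, 16.2 kHz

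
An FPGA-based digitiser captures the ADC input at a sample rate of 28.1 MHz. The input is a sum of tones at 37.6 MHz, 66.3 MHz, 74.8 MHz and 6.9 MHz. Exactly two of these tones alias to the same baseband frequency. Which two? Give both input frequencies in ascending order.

37.6 MHz, 74.8 MHz

fs/2 = 14.05 MHz.
37.6 MHz mod fs = 9.5 MHz.
9.5 MHz ≤ fs/2 = 14.05 MHz, appears at 9.5 MHz.
66.3 MHz mod fs = 10.1 MHz.
10.1 MHz ≤ fs/2 = 14.05 MHz, appears at 10.1 MHz.
74.8 MHz mod fs = 18.6 MHz.
18.6 MHz > fs/2 = 14.05 MHz, folds to fs − 18.6 MHz = 9.5 MHz.
6.9 MHz ≤ fs/2 = 14.05 MHz, passes unchanged.
37.6 MHz and 74.8 MHz both map to 9.5 MHz.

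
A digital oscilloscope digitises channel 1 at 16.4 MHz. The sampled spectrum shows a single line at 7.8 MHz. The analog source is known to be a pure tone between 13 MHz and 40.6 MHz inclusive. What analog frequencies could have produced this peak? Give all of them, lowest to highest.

Frequencies that alias to 7.8 MHz are k·fs ± 7.8 MHz for integer k ≥ 0.
k=0: 7.8 MHz.
k=1: 8.6 MHz, 24.2 MHz.
k=2: 25 MHz, 40.6 MHz.
k=3: 41.4 MHz, 57 MHz.
Within [13 MHz, 40.6 MHz]: 24.2 MHz, 25 MHz, 40.6 MHz.

24.2 MHz, 25 MHz, 40.6 MHz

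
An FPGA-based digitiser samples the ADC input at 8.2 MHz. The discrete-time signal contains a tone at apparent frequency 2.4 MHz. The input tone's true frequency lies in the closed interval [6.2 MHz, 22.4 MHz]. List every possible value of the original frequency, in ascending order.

Frequencies that alias to 2.4 MHz are k·fs ± 2.4 MHz for integer k ≥ 0.
k=0: 2.4 MHz.
k=1: 5.8 MHz, 10.6 MHz.
k=2: 14 MHz, 18.8 MHz.
k=3: 22.2 MHz, 27 MHz.
k=4: 30.4 MHz, 35.2 MHz.
Within [6.2 MHz, 22.4 MHz]: 10.6 MHz, 14 MHz, 18.8 MHz, 22.2 MHz.

10.6 MHz, 14 MHz, 18.8 MHz, 22.2 MHz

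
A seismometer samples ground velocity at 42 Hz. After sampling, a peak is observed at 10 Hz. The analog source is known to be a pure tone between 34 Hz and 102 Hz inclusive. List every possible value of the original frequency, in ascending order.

Frequencies that alias to 10 Hz are k·fs ± 10 Hz for integer k ≥ 0.
k=0: 10 Hz.
k=1: 32 Hz, 52 Hz.
k=2: 74 Hz, 94 Hz.
k=3: 116 Hz, 136 Hz.
Within [34 Hz, 102 Hz]: 52 Hz, 74 Hz, 94 Hz.

52 Hz, 74 Hz, 94 Hz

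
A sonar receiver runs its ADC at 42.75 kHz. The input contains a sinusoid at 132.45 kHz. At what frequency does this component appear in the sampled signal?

4.2 kHz

132.45 kHz mod fs = 4.2 kHz.
4.2 kHz ≤ fs/2 = 21.375 kHz, appears at 4.2 kHz.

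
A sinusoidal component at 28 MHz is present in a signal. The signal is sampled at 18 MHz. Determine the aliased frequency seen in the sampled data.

28 MHz mod fs = 10 MHz.
10 MHz > fs/2 = 9 MHz, folds to fs − 10 MHz = 8 MHz.

8 MHz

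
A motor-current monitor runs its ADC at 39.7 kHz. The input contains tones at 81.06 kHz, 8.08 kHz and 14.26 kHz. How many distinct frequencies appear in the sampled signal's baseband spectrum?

3

fs/2 = 19.85 kHz.
81.06 kHz mod fs = 1.66 kHz.
1.66 kHz ≤ fs/2 = 19.85 kHz, appears at 1.66 kHz.
8.08 kHz ≤ fs/2 = 19.85 kHz, passes unchanged.
14.26 kHz ≤ fs/2 = 19.85 kHz, passes unchanged.
Distinct values: {1.66 kHz, 8.08 kHz, 14.26 kHz} → 3.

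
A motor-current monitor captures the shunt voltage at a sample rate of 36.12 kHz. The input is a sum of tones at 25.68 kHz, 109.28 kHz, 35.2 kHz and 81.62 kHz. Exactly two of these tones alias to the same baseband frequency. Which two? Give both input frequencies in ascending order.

fs/2 = 18.06 kHz.
25.68 kHz > fs/2 = 18.06 kHz, folds to fs − 25.68 kHz = 10.44 kHz.
109.28 kHz mod fs = 0.92 kHz.
0.92 kHz ≤ fs/2 = 18.06 kHz, appears at 0.92 kHz.
35.2 kHz > fs/2 = 18.06 kHz, folds to fs − 35.2 kHz = 0.92 kHz.
81.62 kHz mod fs = 9.38 kHz.
9.38 kHz ≤ fs/2 = 18.06 kHz, appears at 9.38 kHz.
35.2 kHz and 109.28 kHz both map to 0.92 kHz.

35.2 kHz, 109.28 kHz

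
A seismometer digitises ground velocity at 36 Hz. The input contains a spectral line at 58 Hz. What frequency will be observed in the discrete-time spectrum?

14 Hz

58 Hz mod fs = 22 Hz.
22 Hz > fs/2 = 18 Hz, folds to fs − 22 Hz = 14 Hz.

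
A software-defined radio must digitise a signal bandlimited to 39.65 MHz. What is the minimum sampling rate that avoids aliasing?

Nyquist rate = 2 × 39.65 MHz = 79.3 MHz.

79.3 MHz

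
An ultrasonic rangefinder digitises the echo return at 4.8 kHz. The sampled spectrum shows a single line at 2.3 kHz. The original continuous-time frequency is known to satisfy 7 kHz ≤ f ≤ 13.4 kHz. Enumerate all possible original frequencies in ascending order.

7.1 kHz, 7.3 kHz, 11.9 kHz, 12.1 kHz

Frequencies that alias to 2.3 kHz are k·fs ± 2.3 kHz for integer k ≥ 0.
k=0: 2.3 kHz.
k=1: 2.5 kHz, 7.1 kHz.
k=2: 7.3 kHz, 11.9 kHz.
k=3: 12.1 kHz, 16.7 kHz.
k=4: 16.9 kHz, 21.5 kHz.
Within [7 kHz, 13.4 kHz]: 7.1 kHz, 7.3 kHz, 11.9 kHz, 12.1 kHz.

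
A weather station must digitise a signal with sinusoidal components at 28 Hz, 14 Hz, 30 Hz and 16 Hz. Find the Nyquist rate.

60 Hz

Highest-frequency component: 30 Hz.
Nyquist rate = 2 × 30 Hz = 60 Hz.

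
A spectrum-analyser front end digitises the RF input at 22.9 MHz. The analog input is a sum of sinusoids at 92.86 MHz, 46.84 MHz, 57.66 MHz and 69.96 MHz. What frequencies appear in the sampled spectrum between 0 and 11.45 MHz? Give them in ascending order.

1.04 MHz, 1.26 MHz, 11.04 MHz

fs/2 = 11.45 MHz.
92.86 MHz mod fs = 1.26 MHz.
1.26 MHz ≤ fs/2 = 11.45 MHz, appears at 1.26 MHz.
46.84 MHz mod fs = 1.04 MHz.
1.04 MHz ≤ fs/2 = 11.45 MHz, appears at 1.04 MHz.
57.66 MHz mod fs = 11.86 MHz.
11.86 MHz > fs/2 = 11.45 MHz, folds to fs − 11.86 MHz = 11.04 MHz.
69.96 MHz mod fs = 1.26 MHz.
1.26 MHz ≤ fs/2 = 11.45 MHz, appears at 1.26 MHz.
Distinct values: {1.04 MHz, 1.26 MHz, 11.04 MHz}.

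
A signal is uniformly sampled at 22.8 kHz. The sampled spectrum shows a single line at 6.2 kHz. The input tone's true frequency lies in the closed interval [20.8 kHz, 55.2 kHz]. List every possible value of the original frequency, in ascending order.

29 kHz, 39.4 kHz, 51.8 kHz

Frequencies that alias to 6.2 kHz are k·fs ± 6.2 kHz for integer k ≥ 0.
k=0: 6.2 kHz.
k=1: 16.6 kHz, 29 kHz.
k=2: 39.4 kHz, 51.8 kHz.
k=3: 62.2 kHz, 74.6 kHz.
Within [20.8 kHz, 55.2 kHz]: 29 kHz, 39.4 kHz, 51.8 kHz.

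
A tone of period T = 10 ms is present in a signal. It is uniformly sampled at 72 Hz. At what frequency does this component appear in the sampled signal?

T = 10 ms → f = 1/T = 100 Hz.
100 Hz mod fs = 28 Hz.
28 Hz ≤ fs/2 = 36 Hz, appears at 28 Hz.

28 Hz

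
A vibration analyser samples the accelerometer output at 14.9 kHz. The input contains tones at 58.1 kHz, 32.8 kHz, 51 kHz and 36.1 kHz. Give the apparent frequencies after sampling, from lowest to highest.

1.5 kHz, 3 kHz, 6.3 kHz

fs/2 = 7.45 kHz.
58.1 kHz mod fs = 13.4 kHz.
13.4 kHz > fs/2 = 7.45 kHz, folds to fs − 13.4 kHz = 1.5 kHz.
32.8 kHz mod fs = 3 kHz.
3 kHz ≤ fs/2 = 7.45 kHz, appears at 3 kHz.
51 kHz mod fs = 6.3 kHz.
6.3 kHz ≤ fs/2 = 7.45 kHz, appears at 6.3 kHz.
36.1 kHz mod fs = 6.3 kHz.
6.3 kHz ≤ fs/2 = 7.45 kHz, appears at 6.3 kHz.
Distinct values: {1.5 kHz, 3 kHz, 6.3 kHz}.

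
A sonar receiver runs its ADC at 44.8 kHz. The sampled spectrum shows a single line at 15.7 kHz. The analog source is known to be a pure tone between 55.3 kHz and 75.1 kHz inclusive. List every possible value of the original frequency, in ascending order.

Frequencies that alias to 15.7 kHz are k·fs ± 15.7 kHz for integer k ≥ 0.
k=0: 15.7 kHz.
k=1: 29.1 kHz, 60.5 kHz.
k=2: 73.9 kHz, 105.3 kHz.
k=3: 118.7 kHz, 150.1 kHz.
Within [55.3 kHz, 75.1 kHz]: 60.5 kHz, 73.9 kHz.

60.5 kHz, 73.9 kHz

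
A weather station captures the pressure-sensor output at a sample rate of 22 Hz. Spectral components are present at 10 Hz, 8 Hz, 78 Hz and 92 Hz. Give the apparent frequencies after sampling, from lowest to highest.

4 Hz, 8 Hz, 10 Hz

fs/2 = 11 Hz.
10 Hz ≤ fs/2 = 11 Hz, passes unchanged.
8 Hz ≤ fs/2 = 11 Hz, passes unchanged.
78 Hz mod fs = 12 Hz.
12 Hz > fs/2 = 11 Hz, folds to fs − 12 Hz = 10 Hz.
92 Hz mod fs = 4 Hz.
4 Hz ≤ fs/2 = 11 Hz, appears at 4 Hz.
Distinct values: {4 Hz, 8 Hz, 10 Hz}.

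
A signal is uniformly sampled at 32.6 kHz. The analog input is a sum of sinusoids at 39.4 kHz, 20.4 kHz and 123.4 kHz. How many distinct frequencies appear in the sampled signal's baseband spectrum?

fs/2 = 16.3 kHz.
39.4 kHz mod fs = 6.8 kHz.
6.8 kHz ≤ fs/2 = 16.3 kHz, appears at 6.8 kHz.
20.4 kHz > fs/2 = 16.3 kHz, folds to fs − 20.4 kHz = 12.2 kHz.
123.4 kHz mod fs = 25.6 kHz.
25.6 kHz > fs/2 = 16.3 kHz, folds to fs − 25.6 kHz = 7 kHz.
Distinct values: {6.8 kHz, 7 kHz, 12.2 kHz} → 3.

3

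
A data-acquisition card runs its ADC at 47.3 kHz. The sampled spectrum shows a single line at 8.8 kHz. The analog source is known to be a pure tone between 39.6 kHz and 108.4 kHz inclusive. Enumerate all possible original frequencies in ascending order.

56.1 kHz, 85.8 kHz, 103.4 kHz

Frequencies that alias to 8.8 kHz are k·fs ± 8.8 kHz for integer k ≥ 0.
k=0: 8.8 kHz.
k=1: 38.5 kHz, 56.1 kHz.
k=2: 85.8 kHz, 103.4 kHz.
k=3: 133.1 kHz, 150.7 kHz.
Within [39.6 kHz, 108.4 kHz]: 56.1 kHz, 85.8 kHz, 103.4 kHz.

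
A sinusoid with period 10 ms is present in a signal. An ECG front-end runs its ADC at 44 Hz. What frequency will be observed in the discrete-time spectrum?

T = 10 ms → f = 1/T = 100 Hz.
100 Hz mod fs = 12 Hz.
12 Hz ≤ fs/2 = 22 Hz, appears at 12 Hz.

12 Hz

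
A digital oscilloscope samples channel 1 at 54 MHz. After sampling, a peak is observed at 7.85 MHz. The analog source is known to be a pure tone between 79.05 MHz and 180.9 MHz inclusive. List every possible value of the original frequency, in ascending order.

Frequencies that alias to 7.85 MHz are k·fs ± 7.85 MHz for integer k ≥ 0.
k=0: 7.85 MHz.
k=1: 46.15 MHz, 61.85 MHz.
k=2: 100.15 MHz, 115.85 MHz.
k=3: 154.15 MHz, 169.85 MHz.
k=4: 208.15 MHz, 223.85 MHz.
Within [79.05 MHz, 180.9 MHz]: 100.15 MHz, 115.85 MHz, 154.15 MHz, 169.85 MHz.

100.15 MHz, 115.85 MHz, 154.15 MHz, 169.85 MHz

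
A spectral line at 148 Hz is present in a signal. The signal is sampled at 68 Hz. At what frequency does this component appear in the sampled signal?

12 Hz

148 Hz mod fs = 12 Hz.
12 Hz ≤ fs/2 = 34 Hz, appears at 12 Hz.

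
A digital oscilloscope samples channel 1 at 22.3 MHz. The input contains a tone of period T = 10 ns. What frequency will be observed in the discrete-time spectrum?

T = 10 ns → f = 1/T = 100 MHz.
100 MHz mod fs = 10.8 MHz.
10.8 MHz ≤ fs/2 = 11.15 MHz, appears at 10.8 MHz.

10.8 MHz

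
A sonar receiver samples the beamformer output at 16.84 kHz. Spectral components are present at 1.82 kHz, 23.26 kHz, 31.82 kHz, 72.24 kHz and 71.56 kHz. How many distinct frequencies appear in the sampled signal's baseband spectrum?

5

fs/2 = 8.42 kHz.
1.82 kHz ≤ fs/2 = 8.42 kHz, passes unchanged.
23.26 kHz mod fs = 6.42 kHz.
6.42 kHz ≤ fs/2 = 8.42 kHz, appears at 6.42 kHz.
31.82 kHz mod fs = 14.98 kHz.
14.98 kHz > fs/2 = 8.42 kHz, folds to fs − 14.98 kHz = 1.86 kHz.
72.24 kHz mod fs = 4.88 kHz.
4.88 kHz ≤ fs/2 = 8.42 kHz, appears at 4.88 kHz.
71.56 kHz mod fs = 4.2 kHz.
4.2 kHz ≤ fs/2 = 8.42 kHz, appears at 4.2 kHz.
Distinct values: {1.82 kHz, 1.86 kHz, 4.2 kHz, 4.88 kHz, 6.42 kHz} → 5.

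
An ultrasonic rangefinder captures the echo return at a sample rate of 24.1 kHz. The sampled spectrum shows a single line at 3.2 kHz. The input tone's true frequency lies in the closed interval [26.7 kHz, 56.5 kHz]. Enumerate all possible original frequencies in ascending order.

Frequencies that alias to 3.2 kHz are k·fs ± 3.2 kHz for integer k ≥ 0.
k=0: 3.2 kHz.
k=1: 20.9 kHz, 27.3 kHz.
k=2: 45 kHz, 51.4 kHz.
k=3: 69.1 kHz, 75.5 kHz.
Within [26.7 kHz, 56.5 kHz]: 27.3 kHz, 45 kHz, 51.4 kHz.

27.3 kHz, 45 kHz, 51.4 kHz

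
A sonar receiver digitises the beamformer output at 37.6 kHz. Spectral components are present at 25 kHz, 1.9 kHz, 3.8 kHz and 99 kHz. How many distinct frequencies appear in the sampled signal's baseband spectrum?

4

fs/2 = 18.8 kHz.
25 kHz > fs/2 = 18.8 kHz, folds to fs − 25 kHz = 12.6 kHz.
1.9 kHz ≤ fs/2 = 18.8 kHz, passes unchanged.
3.8 kHz ≤ fs/2 = 18.8 kHz, passes unchanged.
99 kHz mod fs = 23.8 kHz.
23.8 kHz > fs/2 = 18.8 kHz, folds to fs − 23.8 kHz = 13.8 kHz.
Distinct values: {1.9 kHz, 3.8 kHz, 12.6 kHz, 13.8 kHz} → 4.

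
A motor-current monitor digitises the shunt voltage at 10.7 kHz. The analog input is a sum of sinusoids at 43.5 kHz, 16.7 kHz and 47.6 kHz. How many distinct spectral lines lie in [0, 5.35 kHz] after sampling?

fs/2 = 5.35 kHz.
43.5 kHz mod fs = 0.7 kHz.
0.7 kHz ≤ fs/2 = 5.35 kHz, appears at 0.7 kHz.
16.7 kHz mod fs = 6 kHz.
6 kHz > fs/2 = 5.35 kHz, folds to fs − 6 kHz = 4.7 kHz.
47.6 kHz mod fs = 4.8 kHz.
4.8 kHz ≤ fs/2 = 5.35 kHz, appears at 4.8 kHz.
Distinct values: {0.7 kHz, 4.7 kHz, 4.8 kHz} → 3.

3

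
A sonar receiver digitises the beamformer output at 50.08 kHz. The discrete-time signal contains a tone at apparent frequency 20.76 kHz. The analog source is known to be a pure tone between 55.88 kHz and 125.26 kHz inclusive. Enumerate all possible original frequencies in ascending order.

Frequencies that alias to 20.76 kHz are k·fs ± 20.76 kHz for integer k ≥ 0.
k=0: 20.76 kHz.
k=1: 29.32 kHz, 70.84 kHz.
k=2: 79.4 kHz, 120.92 kHz.
k=3: 129.48 kHz, 171 kHz.
Within [55.88 kHz, 125.26 kHz]: 70.84 kHz, 79.4 kHz, 120.92 kHz.

70.84 kHz, 79.4 kHz, 120.92 kHz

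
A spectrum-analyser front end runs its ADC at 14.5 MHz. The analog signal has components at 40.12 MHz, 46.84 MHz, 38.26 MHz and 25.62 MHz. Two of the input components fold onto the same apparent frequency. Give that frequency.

3.38 MHz

fs/2 = 7.25 MHz.
40.12 MHz mod fs = 11.12 MHz.
11.12 MHz > fs/2 = 7.25 MHz, folds to fs − 11.12 MHz = 3.38 MHz.
46.84 MHz mod fs = 3.34 MHz.
3.34 MHz ≤ fs/2 = 7.25 MHz, appears at 3.34 MHz.
38.26 MHz mod fs = 9.26 MHz.
9.26 MHz > fs/2 = 7.25 MHz, folds to fs − 9.26 MHz = 5.24 MHz.
25.62 MHz mod fs = 11.12 MHz.
11.12 MHz > fs/2 = 7.25 MHz, folds to fs − 11.12 MHz = 3.38 MHz.
25.62 MHz and 40.12 MHz both map to 3.38 MHz.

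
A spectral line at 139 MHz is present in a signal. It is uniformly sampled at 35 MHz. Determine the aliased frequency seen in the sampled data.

139 MHz mod fs = 34 MHz.
34 MHz > fs/2 = 17.5 MHz, folds to fs − 34 MHz = 1 MHz.

1 MHz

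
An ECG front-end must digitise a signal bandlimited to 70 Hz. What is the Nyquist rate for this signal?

Nyquist rate = 2 × 70 Hz = 140 Hz.

140 Hz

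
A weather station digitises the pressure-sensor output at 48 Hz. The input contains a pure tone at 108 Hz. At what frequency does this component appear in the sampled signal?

12 Hz

108 Hz mod fs = 12 Hz.
12 Hz ≤ fs/2 = 24 Hz, appears at 12 Hz.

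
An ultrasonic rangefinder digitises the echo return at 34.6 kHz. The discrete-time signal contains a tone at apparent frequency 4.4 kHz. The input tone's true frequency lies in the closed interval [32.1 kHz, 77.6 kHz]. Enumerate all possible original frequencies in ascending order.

39 kHz, 64.8 kHz, 73.6 kHz

Frequencies that alias to 4.4 kHz are k·fs ± 4.4 kHz for integer k ≥ 0.
k=0: 4.4 kHz.
k=1: 30.2 kHz, 39 kHz.
k=2: 64.8 kHz, 73.6 kHz.
k=3: 99.4 kHz, 108.2 kHz.
Within [32.1 kHz, 77.6 kHz]: 39 kHz, 64.8 kHz, 73.6 kHz.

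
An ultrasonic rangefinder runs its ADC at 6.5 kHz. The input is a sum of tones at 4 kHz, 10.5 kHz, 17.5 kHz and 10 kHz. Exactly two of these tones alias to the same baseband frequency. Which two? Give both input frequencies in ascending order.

4 kHz, 10.5 kHz

fs/2 = 3.25 kHz.
4 kHz > fs/2 = 3.25 kHz, folds to fs − 4 kHz = 2.5 kHz.
10.5 kHz mod fs = 4 kHz.
4 kHz > fs/2 = 3.25 kHz, folds to fs − 4 kHz = 2.5 kHz.
17.5 kHz mod fs = 4.5 kHz.
4.5 kHz > fs/2 = 3.25 kHz, folds to fs − 4.5 kHz = 2 kHz.
10 kHz mod fs = 3.5 kHz.
3.5 kHz > fs/2 = 3.25 kHz, folds to fs − 3.5 kHz = 3 kHz.
4 kHz and 10.5 kHz both map to 2.5 kHz.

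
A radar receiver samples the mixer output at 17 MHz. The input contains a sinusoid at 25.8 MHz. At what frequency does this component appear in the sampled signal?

8.2 MHz

25.8 MHz mod fs = 8.8 MHz.
8.8 MHz > fs/2 = 8.5 MHz, folds to fs − 8.8 MHz = 8.2 MHz.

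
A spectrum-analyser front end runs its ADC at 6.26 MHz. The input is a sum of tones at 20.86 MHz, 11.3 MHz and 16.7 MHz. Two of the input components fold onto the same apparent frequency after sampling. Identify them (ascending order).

fs/2 = 3.13 MHz.
20.86 MHz mod fs = 2.08 MHz.
2.08 MHz ≤ fs/2 = 3.13 MHz, appears at 2.08 MHz.
11.3 MHz mod fs = 5.04 MHz.
5.04 MHz > fs/2 = 3.13 MHz, folds to fs − 5.04 MHz = 1.22 MHz.
16.7 MHz mod fs = 4.18 MHz.
4.18 MHz > fs/2 = 3.13 MHz, folds to fs − 4.18 MHz = 2.08 MHz.
16.7 MHz and 20.86 MHz both map to 2.08 MHz.

16.7 MHz, 20.86 MHz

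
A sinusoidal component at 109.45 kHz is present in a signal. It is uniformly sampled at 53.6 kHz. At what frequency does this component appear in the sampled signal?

2.25 kHz

109.45 kHz mod fs = 2.25 kHz.
2.25 kHz ≤ fs/2 = 26.8 kHz, appears at 2.25 kHz.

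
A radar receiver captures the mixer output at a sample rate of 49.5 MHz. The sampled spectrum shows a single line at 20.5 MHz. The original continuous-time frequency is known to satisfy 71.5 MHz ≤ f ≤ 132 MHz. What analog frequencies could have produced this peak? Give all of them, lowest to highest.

Frequencies that alias to 20.5 MHz are k·fs ± 20.5 MHz for integer k ≥ 0.
k=0: 20.5 MHz.
k=1: 29 MHz, 70 MHz.
k=2: 78.5 MHz, 119.5 MHz.
k=3: 128 MHz, 169 MHz.
k=4: 177.5 MHz, 218.5 MHz.
Within [71.5 MHz, 132 MHz]: 78.5 MHz, 119.5 MHz, 128 MHz.

78.5 MHz, 119.5 MHz, 128 MHz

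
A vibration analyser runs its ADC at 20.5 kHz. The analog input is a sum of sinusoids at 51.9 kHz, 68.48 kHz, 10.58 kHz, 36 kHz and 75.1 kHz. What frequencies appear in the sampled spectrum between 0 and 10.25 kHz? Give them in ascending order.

fs/2 = 10.25 kHz.
51.9 kHz mod fs = 10.9 kHz.
10.9 kHz > fs/2 = 10.25 kHz, folds to fs − 10.9 kHz = 9.6 kHz.
68.48 kHz mod fs = 6.98 kHz.
6.98 kHz ≤ fs/2 = 10.25 kHz, appears at 6.98 kHz.
10.58 kHz > fs/2 = 10.25 kHz, folds to fs − 10.58 kHz = 9.92 kHz.
36 kHz mod fs = 15.5 kHz.
15.5 kHz > fs/2 = 10.25 kHz, folds to fs − 15.5 kHz = 5 kHz.
75.1 kHz mod fs = 13.6 kHz.
13.6 kHz > fs/2 = 10.25 kHz, folds to fs − 13.6 kHz = 6.9 kHz.
Distinct values: {5 kHz, 6.9 kHz, 6.98 kHz, 9.6 kHz, 9.92 kHz}.

5 kHz, 6.9 kHz, 6.98 kHz, 9.6 kHz, 9.92 kHz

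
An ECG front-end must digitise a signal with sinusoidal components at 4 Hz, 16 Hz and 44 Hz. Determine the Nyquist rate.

88 Hz

Highest-frequency component: 44 Hz.
Nyquist rate = 2 × 44 Hz = 88 Hz.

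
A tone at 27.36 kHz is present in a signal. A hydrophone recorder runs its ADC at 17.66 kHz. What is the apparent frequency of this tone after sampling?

27.36 kHz mod fs = 9.7 kHz.
9.7 kHz > fs/2 = 8.83 kHz, folds to fs − 9.7 kHz = 7.96 kHz.

7.96 kHz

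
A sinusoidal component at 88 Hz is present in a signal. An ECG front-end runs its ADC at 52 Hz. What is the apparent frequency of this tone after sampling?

88 Hz mod fs = 36 Hz.
36 Hz > fs/2 = 26 Hz, folds to fs − 36 Hz = 16 Hz.

16 Hz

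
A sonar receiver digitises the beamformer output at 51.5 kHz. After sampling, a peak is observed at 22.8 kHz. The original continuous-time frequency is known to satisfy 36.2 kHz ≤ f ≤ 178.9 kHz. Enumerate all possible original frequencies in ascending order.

74.3 kHz, 80.2 kHz, 125.8 kHz, 131.7 kHz, 177.3 kHz

Frequencies that alias to 22.8 kHz are k·fs ± 22.8 kHz for integer k ≥ 0.
k=0: 22.8 kHz.
k=1: 28.7 kHz, 74.3 kHz.
k=2: 80.2 kHz, 125.8 kHz.
k=3: 131.7 kHz, 177.3 kHz.
k=4: 183.2 kHz, 228.8 kHz.
Within [36.2 kHz, 178.9 kHz]: 74.3 kHz, 80.2 kHz, 125.8 kHz, 131.7 kHz, 177.3 kHz.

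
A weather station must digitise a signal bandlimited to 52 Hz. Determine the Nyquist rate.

104 Hz

Nyquist rate = 2 × 52 Hz = 104 Hz.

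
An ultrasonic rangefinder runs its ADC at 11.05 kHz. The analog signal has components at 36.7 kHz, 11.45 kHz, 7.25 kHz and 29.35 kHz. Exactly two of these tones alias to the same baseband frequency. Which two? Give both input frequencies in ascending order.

7.25 kHz, 29.35 kHz

fs/2 = 5.525 kHz.
36.7 kHz mod fs = 3.55 kHz.
3.55 kHz ≤ fs/2 = 5.525 kHz, appears at 3.55 kHz.
11.45 kHz mod fs = 0.4 kHz.
0.4 kHz ≤ fs/2 = 5.525 kHz, appears at 0.4 kHz.
7.25 kHz > fs/2 = 5.525 kHz, folds to fs − 7.25 kHz = 3.8 kHz.
29.35 kHz mod fs = 7.25 kHz.
7.25 kHz > fs/2 = 5.525 kHz, folds to fs − 7.25 kHz = 3.8 kHz.
7.25 kHz and 29.35 kHz both map to 3.8 kHz.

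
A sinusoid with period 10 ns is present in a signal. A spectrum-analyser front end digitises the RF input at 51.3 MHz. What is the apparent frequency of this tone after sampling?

T = 10 ns → f = 1/T = 100 MHz.
100 MHz mod fs = 48.7 MHz.
48.7 MHz > fs/2 = 25.65 MHz, folds to fs − 48.7 MHz = 2.6 MHz.

2.6 MHz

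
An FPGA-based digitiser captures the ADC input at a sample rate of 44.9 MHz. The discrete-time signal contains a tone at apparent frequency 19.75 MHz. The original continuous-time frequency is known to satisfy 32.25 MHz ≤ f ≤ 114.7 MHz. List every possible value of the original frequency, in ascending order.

Frequencies that alias to 19.75 MHz are k·fs ± 19.75 MHz for integer k ≥ 0.
k=0: 19.75 MHz.
k=1: 25.15 MHz, 64.65 MHz.
k=2: 70.05 MHz, 109.55 MHz.
k=3: 114.95 MHz, 154.45 MHz.
Within [32.25 MHz, 114.7 MHz]: 64.65 MHz, 70.05 MHz, 109.55 MHz.

64.65 MHz, 70.05 MHz, 109.55 MHz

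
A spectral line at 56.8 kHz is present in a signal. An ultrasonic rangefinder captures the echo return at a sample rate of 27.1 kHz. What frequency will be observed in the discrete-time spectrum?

56.8 kHz mod fs = 2.6 kHz.
2.6 kHz ≤ fs/2 = 13.55 kHz, appears at 2.6 kHz.

2.6 kHz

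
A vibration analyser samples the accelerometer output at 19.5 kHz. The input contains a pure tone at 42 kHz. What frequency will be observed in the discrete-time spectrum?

42 kHz mod fs = 3 kHz.
3 kHz ≤ fs/2 = 9.75 kHz, appears at 3 kHz.

3 kHz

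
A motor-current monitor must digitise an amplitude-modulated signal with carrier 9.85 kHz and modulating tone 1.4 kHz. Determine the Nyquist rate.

22.5 kHz

AM sidebands sit at fc ± fm = 8.45 kHz and 11.25 kHz.
Highest-frequency component: 11.25 kHz.
Nyquist rate = 2 × 11.25 kHz = 22.5 kHz.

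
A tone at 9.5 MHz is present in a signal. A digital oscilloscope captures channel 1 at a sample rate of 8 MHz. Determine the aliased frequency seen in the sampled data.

1.5 MHz

9.5 MHz mod fs = 1.5 MHz.
1.5 MHz ≤ fs/2 = 4 MHz, appears at 1.5 MHz.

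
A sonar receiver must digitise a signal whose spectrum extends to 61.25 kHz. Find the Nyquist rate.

122.5 kHz

Nyquist rate = 2 × 61.25 kHz = 122.5 kHz.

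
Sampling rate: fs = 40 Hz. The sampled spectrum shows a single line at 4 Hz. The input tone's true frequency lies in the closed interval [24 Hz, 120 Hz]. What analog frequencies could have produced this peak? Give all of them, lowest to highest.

36 Hz, 44 Hz, 76 Hz, 84 Hz, 116 Hz

Frequencies that alias to 4 Hz are k·fs ± 4 Hz for integer k ≥ 0.
k=0: 4 Hz.
k=1: 36 Hz, 44 Hz.
k=2: 76 Hz, 84 Hz.
k=3: 116 Hz, 124 Hz.
k=4: 156 Hz, 164 Hz.
Within [24 Hz, 120 Hz]: 36 Hz, 44 Hz, 76 Hz, 84 Hz, 116 Hz.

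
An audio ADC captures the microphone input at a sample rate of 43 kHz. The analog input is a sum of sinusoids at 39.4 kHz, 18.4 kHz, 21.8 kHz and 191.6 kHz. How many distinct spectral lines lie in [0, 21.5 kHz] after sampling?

4

fs/2 = 21.5 kHz.
39.4 kHz > fs/2 = 21.5 kHz, folds to fs − 39.4 kHz = 3.6 kHz.
18.4 kHz ≤ fs/2 = 21.5 kHz, passes unchanged.
21.8 kHz > fs/2 = 21.5 kHz, folds to fs − 21.8 kHz = 21.2 kHz.
191.6 kHz mod fs = 19.6 kHz.
19.6 kHz ≤ fs/2 = 21.5 kHz, appears at 19.6 kHz.
Distinct values: {3.6 kHz, 18.4 kHz, 19.6 kHz, 21.2 kHz} → 4.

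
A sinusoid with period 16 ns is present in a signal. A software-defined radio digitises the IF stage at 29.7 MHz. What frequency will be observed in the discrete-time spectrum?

3.1 MHz

T = 16 ns → f = 1/T = 62.5 MHz.
62.5 MHz mod fs = 3.1 MHz.
3.1 MHz ≤ fs/2 = 14.85 MHz, appears at 3.1 MHz.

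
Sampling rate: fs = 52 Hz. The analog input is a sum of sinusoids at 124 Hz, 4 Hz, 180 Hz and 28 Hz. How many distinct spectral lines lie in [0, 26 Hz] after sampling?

fs/2 = 26 Hz.
124 Hz mod fs = 20 Hz.
20 Hz ≤ fs/2 = 26 Hz, appears at 20 Hz.
4 Hz ≤ fs/2 = 26 Hz, passes unchanged.
180 Hz mod fs = 24 Hz.
24 Hz ≤ fs/2 = 26 Hz, appears at 24 Hz.
28 Hz > fs/2 = 26 Hz, folds to fs − 28 Hz = 24 Hz.
Distinct values: {4 Hz, 20 Hz, 24 Hz} → 3.

3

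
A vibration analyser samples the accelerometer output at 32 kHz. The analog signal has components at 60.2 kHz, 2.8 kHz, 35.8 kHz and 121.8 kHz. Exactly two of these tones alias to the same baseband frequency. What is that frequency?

fs/2 = 16 kHz.
60.2 kHz mod fs = 28.2 kHz.
28.2 kHz > fs/2 = 16 kHz, folds to fs − 28.2 kHz = 3.8 kHz.
2.8 kHz ≤ fs/2 = 16 kHz, passes unchanged.
35.8 kHz mod fs = 3.8 kHz.
3.8 kHz ≤ fs/2 = 16 kHz, appears at 3.8 kHz.
121.8 kHz mod fs = 25.8 kHz.
25.8 kHz > fs/2 = 16 kHz, folds to fs − 25.8 kHz = 6.2 kHz.
35.8 kHz and 60.2 kHz both map to 3.8 kHz.

3.8 kHz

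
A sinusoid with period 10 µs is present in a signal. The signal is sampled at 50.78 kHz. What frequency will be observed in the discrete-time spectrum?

1.56 kHz

T = 10 µs → f = 1/T = 100 kHz.
100 kHz mod fs = 49.22 kHz.
49.22 kHz > fs/2 = 25.39 kHz, folds to fs − 49.22 kHz = 1.56 kHz.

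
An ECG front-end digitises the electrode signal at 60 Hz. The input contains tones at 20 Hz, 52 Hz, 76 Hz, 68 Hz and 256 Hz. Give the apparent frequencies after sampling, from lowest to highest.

fs/2 = 30 Hz.
20 Hz ≤ fs/2 = 30 Hz, passes unchanged.
52 Hz > fs/2 = 30 Hz, folds to fs − 52 Hz = 8 Hz.
76 Hz mod fs = 16 Hz.
16 Hz ≤ fs/2 = 30 Hz, appears at 16 Hz.
68 Hz mod fs = 8 Hz.
8 Hz ≤ fs/2 = 30 Hz, appears at 8 Hz.
256 Hz mod fs = 16 Hz.
16 Hz ≤ fs/2 = 30 Hz, appears at 16 Hz.
Distinct values: {8 Hz, 16 Hz, 20 Hz}.

8 Hz, 16 Hz, 20 Hz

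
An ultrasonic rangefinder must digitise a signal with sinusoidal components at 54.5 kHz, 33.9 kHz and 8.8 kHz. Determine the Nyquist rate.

Highest-frequency component: 54.5 kHz.
Nyquist rate = 2 × 54.5 kHz = 109 kHz.

109 kHz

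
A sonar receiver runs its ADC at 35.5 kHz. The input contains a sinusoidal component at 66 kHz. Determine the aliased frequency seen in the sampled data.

5 kHz

66 kHz mod fs = 30.5 kHz.
30.5 kHz > fs/2 = 17.75 kHz, folds to fs − 30.5 kHz = 5 kHz.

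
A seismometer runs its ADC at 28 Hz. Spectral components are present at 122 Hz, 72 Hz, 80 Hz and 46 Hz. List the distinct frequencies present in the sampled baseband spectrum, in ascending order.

4 Hz, 10 Hz, 12 Hz

fs/2 = 14 Hz.
122 Hz mod fs = 10 Hz.
10 Hz ≤ fs/2 = 14 Hz, appears at 10 Hz.
72 Hz mod fs = 16 Hz.
16 Hz > fs/2 = 14 Hz, folds to fs − 16 Hz = 12 Hz.
80 Hz mod fs = 24 Hz.
24 Hz > fs/2 = 14 Hz, folds to fs − 24 Hz = 4 Hz.
46 Hz mod fs = 18 Hz.
18 Hz > fs/2 = 14 Hz, folds to fs − 18 Hz = 10 Hz.
Distinct values: {4 Hz, 10 Hz, 12 Hz}.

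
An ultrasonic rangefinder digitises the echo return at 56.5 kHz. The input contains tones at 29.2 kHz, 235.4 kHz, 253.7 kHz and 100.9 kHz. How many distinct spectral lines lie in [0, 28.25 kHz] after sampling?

fs/2 = 28.25 kHz.
29.2 kHz > fs/2 = 28.25 kHz, folds to fs − 29.2 kHz = 27.3 kHz.
235.4 kHz mod fs = 9.4 kHz.
9.4 kHz ≤ fs/2 = 28.25 kHz, appears at 9.4 kHz.
253.7 kHz mod fs = 27.7 kHz.
27.7 kHz ≤ fs/2 = 28.25 kHz, appears at 27.7 kHz.
100.9 kHz mod fs = 44.4 kHz.
44.4 kHz > fs/2 = 28.25 kHz, folds to fs − 44.4 kHz = 12.1 kHz.
Distinct values: {9.4 kHz, 12.1 kHz, 27.3 kHz, 27.7 kHz} → 4.

4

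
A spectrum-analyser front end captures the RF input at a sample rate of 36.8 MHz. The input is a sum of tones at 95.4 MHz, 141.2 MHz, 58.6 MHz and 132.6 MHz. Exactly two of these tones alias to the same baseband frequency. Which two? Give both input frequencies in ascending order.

58.6 MHz, 95.4 MHz

fs/2 = 18.4 MHz.
95.4 MHz mod fs = 21.8 MHz.
21.8 MHz > fs/2 = 18.4 MHz, folds to fs − 21.8 MHz = 15 MHz.
141.2 MHz mod fs = 30.8 MHz.
30.8 MHz > fs/2 = 18.4 MHz, folds to fs − 30.8 MHz = 6 MHz.
58.6 MHz mod fs = 21.8 MHz.
21.8 MHz > fs/2 = 18.4 MHz, folds to fs − 21.8 MHz = 15 MHz.
132.6 MHz mod fs = 22.2 MHz.
22.2 MHz > fs/2 = 18.4 MHz, folds to fs − 22.2 MHz = 14.6 MHz.
58.6 MHz and 95.4 MHz both map to 15 MHz.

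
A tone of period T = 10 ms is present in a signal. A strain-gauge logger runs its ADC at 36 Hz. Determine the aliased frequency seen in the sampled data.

8 Hz

T = 10 ms → f = 1/T = 100 Hz.
100 Hz mod fs = 28 Hz.
28 Hz > fs/2 = 18 Hz, folds to fs − 28 Hz = 8 Hz.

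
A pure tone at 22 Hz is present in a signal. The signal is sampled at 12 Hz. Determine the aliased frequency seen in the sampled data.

2 Hz

22 Hz mod fs = 10 Hz.
10 Hz > fs/2 = 6 Hz, folds to fs − 10 Hz = 2 Hz.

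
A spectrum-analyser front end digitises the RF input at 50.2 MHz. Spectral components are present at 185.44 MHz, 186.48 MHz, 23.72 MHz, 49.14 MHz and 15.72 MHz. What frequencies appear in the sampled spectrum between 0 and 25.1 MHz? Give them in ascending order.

1.06 MHz, 14.32 MHz, 15.36 MHz, 15.72 MHz, 23.72 MHz

fs/2 = 25.1 MHz.
185.44 MHz mod fs = 34.84 MHz.
34.84 MHz > fs/2 = 25.1 MHz, folds to fs − 34.84 MHz = 15.36 MHz.
186.48 MHz mod fs = 35.88 MHz.
35.88 MHz > fs/2 = 25.1 MHz, folds to fs − 35.88 MHz = 14.32 MHz.
23.72 MHz ≤ fs/2 = 25.1 MHz, passes unchanged.
49.14 MHz > fs/2 = 25.1 MHz, folds to fs − 49.14 MHz = 1.06 MHz.
15.72 MHz ≤ fs/2 = 25.1 MHz, passes unchanged.
Distinct values: {1.06 MHz, 14.32 MHz, 15.36 MHz, 15.72 MHz, 23.72 MHz}.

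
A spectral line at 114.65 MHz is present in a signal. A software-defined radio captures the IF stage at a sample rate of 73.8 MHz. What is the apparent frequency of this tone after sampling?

32.95 MHz

114.65 MHz mod fs = 40.85 MHz.
40.85 MHz > fs/2 = 36.9 MHz, folds to fs − 40.85 MHz = 32.95 MHz.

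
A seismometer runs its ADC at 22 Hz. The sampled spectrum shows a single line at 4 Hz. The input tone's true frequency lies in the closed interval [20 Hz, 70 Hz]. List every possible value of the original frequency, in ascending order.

26 Hz, 40 Hz, 48 Hz, 62 Hz, 70 Hz

Frequencies that alias to 4 Hz are k·fs ± 4 Hz for integer k ≥ 0.
k=0: 4 Hz.
k=1: 18 Hz, 26 Hz.
k=2: 40 Hz, 48 Hz.
k=3: 62 Hz, 70 Hz.
k=4: 84 Hz, 92 Hz.
Within [20 Hz, 70 Hz]: 26 Hz, 40 Hz, 48 Hz, 62 Hz, 70 Hz.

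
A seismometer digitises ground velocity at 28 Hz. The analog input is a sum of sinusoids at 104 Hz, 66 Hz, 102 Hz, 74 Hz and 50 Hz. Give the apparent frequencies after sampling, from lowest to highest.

6 Hz, 8 Hz, 10 Hz

fs/2 = 14 Hz.
104 Hz mod fs = 20 Hz.
20 Hz > fs/2 = 14 Hz, folds to fs − 20 Hz = 8 Hz.
66 Hz mod fs = 10 Hz.
10 Hz ≤ fs/2 = 14 Hz, appears at 10 Hz.
102 Hz mod fs = 18 Hz.
18 Hz > fs/2 = 14 Hz, folds to fs − 18 Hz = 10 Hz.
74 Hz mod fs = 18 Hz.
18 Hz > fs/2 = 14 Hz, folds to fs − 18 Hz = 10 Hz.
50 Hz mod fs = 22 Hz.
22 Hz > fs/2 = 14 Hz, folds to fs − 22 Hz = 6 Hz.
Distinct values: {6 Hz, 8 Hz, 10 Hz}.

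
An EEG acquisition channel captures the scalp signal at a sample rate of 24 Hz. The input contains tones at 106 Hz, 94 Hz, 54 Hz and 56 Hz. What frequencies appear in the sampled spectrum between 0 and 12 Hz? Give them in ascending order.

fs/2 = 12 Hz.
106 Hz mod fs = 10 Hz.
10 Hz ≤ fs/2 = 12 Hz, appears at 10 Hz.
94 Hz mod fs = 22 Hz.
22 Hz > fs/2 = 12 Hz, folds to fs − 22 Hz = 2 Hz.
54 Hz mod fs = 6 Hz.
6 Hz ≤ fs/2 = 12 Hz, appears at 6 Hz.
56 Hz mod fs = 8 Hz.
8 Hz ≤ fs/2 = 12 Hz, appears at 8 Hz.
Distinct values: {2 Hz, 6 Hz, 8 Hz, 10 Hz}.

2 Hz, 6 Hz, 8 Hz, 10 Hz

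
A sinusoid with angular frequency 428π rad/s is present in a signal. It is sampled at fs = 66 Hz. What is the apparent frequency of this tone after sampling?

16 Hz

ω = 428π rad/s → f = ω/(2π) = 214 Hz.
214 Hz mod fs = 16 Hz.
16 Hz ≤ fs/2 = 33 Hz, appears at 16 Hz.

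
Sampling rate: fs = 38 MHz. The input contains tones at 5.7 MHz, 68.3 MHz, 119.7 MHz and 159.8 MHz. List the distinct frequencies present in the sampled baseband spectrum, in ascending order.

fs/2 = 19 MHz.
5.7 MHz ≤ fs/2 = 19 MHz, passes unchanged.
68.3 MHz mod fs = 30.3 MHz.
30.3 MHz > fs/2 = 19 MHz, folds to fs − 30.3 MHz = 7.7 MHz.
119.7 MHz mod fs = 5.7 MHz.
5.7 MHz ≤ fs/2 = 19 MHz, appears at 5.7 MHz.
159.8 MHz mod fs = 7.8 MHz.
7.8 MHz ≤ fs/2 = 19 MHz, appears at 7.8 MHz.
Distinct values: {5.7 MHz, 7.7 MHz, 7.8 MHz}.

5.7 MHz, 7.7 MHz, 7.8 MHz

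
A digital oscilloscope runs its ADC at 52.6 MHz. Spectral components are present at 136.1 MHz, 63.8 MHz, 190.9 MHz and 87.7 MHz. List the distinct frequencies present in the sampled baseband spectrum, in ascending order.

fs/2 = 26.3 MHz.
136.1 MHz mod fs = 30.9 MHz.
30.9 MHz > fs/2 = 26.3 MHz, folds to fs − 30.9 MHz = 21.7 MHz.
63.8 MHz mod fs = 11.2 MHz.
11.2 MHz ≤ fs/2 = 26.3 MHz, appears at 11.2 MHz.
190.9 MHz mod fs = 33.1 MHz.
33.1 MHz > fs/2 = 26.3 MHz, folds to fs − 33.1 MHz = 19.5 MHz.
87.7 MHz mod fs = 35.1 MHz.
35.1 MHz > fs/2 = 26.3 MHz, folds to fs − 35.1 MHz = 17.5 MHz.
Distinct values: {11.2 MHz, 17.5 MHz, 19.5 MHz, 21.7 MHz}.

11.2 MHz, 17.5 MHz, 19.5 MHz, 21.7 MHz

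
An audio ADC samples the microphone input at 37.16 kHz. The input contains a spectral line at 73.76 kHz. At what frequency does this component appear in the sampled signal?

0.56 kHz

73.76 kHz mod fs = 36.6 kHz.
36.6 kHz > fs/2 = 18.58 kHz, folds to fs − 36.6 kHz = 0.56 kHz.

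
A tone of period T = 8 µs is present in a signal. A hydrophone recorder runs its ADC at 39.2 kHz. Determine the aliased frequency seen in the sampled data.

T = 8 µs → f = 1/T = 125 kHz.
125 kHz mod fs = 7.4 kHz.
7.4 kHz ≤ fs/2 = 19.6 kHz, appears at 7.4 kHz.

7.4 kHz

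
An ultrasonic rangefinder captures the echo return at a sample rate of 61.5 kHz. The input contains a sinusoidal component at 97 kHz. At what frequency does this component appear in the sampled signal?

97 kHz mod fs = 35.5 kHz.
35.5 kHz > fs/2 = 30.75 kHz, folds to fs − 35.5 kHz = 26 kHz.

26 kHz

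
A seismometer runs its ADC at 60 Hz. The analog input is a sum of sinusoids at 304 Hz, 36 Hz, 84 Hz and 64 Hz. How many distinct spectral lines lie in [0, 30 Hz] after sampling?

2

fs/2 = 30 Hz.
304 Hz mod fs = 4 Hz.
4 Hz ≤ fs/2 = 30 Hz, appears at 4 Hz.
36 Hz > fs/2 = 30 Hz, folds to fs − 36 Hz = 24 Hz.
84 Hz mod fs = 24 Hz.
24 Hz ≤ fs/2 = 30 Hz, appears at 24 Hz.
64 Hz mod fs = 4 Hz.
4 Hz ≤ fs/2 = 30 Hz, appears at 4 Hz.
Distinct values: {4 Hz, 24 Hz} → 2.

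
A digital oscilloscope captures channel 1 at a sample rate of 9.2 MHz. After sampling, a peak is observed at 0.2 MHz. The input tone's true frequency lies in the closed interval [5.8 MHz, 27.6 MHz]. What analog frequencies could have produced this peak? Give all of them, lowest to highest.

9 MHz, 9.4 MHz, 18.2 MHz, 18.6 MHz, 27.4 MHz

Frequencies that alias to 0.2 MHz are k·fs ± 0.2 MHz for integer k ≥ 0.
k=0: 0.2 MHz.
k=1: 9 MHz, 9.4 MHz.
k=2: 18.2 MHz, 18.6 MHz.
k=3: 27.4 MHz, 27.8 MHz.
k=4: 36.6 MHz, 37 MHz.
Within [5.8 MHz, 27.6 MHz]: 9 MHz, 9.4 MHz, 18.2 MHz, 18.6 MHz, 27.4 MHz.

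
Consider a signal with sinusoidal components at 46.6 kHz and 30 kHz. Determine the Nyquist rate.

Highest-frequency component: 46.6 kHz.
Nyquist rate = 2 × 46.6 kHz = 93.2 kHz.

93.2 kHz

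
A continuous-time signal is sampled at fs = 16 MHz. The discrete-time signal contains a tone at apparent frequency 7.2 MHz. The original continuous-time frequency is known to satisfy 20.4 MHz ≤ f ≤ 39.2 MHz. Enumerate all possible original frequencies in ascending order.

23.2 MHz, 24.8 MHz, 39.2 MHz

Frequencies that alias to 7.2 MHz are k·fs ± 7.2 MHz for integer k ≥ 0.
k=0: 7.2 MHz.
k=1: 8.8 MHz, 23.2 MHz.
k=2: 24.8 MHz, 39.2 MHz.
k=3: 40.8 MHz, 55.2 MHz.
Within [20.4 MHz, 39.2 MHz]: 23.2 MHz, 24.8 MHz, 39.2 MHz.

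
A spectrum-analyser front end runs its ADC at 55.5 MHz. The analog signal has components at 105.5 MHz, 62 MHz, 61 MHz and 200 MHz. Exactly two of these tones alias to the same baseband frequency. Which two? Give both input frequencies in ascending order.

61 MHz, 105.5 MHz

fs/2 = 27.75 MHz.
105.5 MHz mod fs = 50 MHz.
50 MHz > fs/2 = 27.75 MHz, folds to fs − 50 MHz = 5.5 MHz.
62 MHz mod fs = 6.5 MHz.
6.5 MHz ≤ fs/2 = 27.75 MHz, appears at 6.5 MHz.
61 MHz mod fs = 5.5 MHz.
5.5 MHz ≤ fs/2 = 27.75 MHz, appears at 5.5 MHz.
200 MHz mod fs = 33.5 MHz.
33.5 MHz > fs/2 = 27.75 MHz, folds to fs − 33.5 MHz = 22 MHz.
61 MHz and 105.5 MHz both map to 5.5 MHz.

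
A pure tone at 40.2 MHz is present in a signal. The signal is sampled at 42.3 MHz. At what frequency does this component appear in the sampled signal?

2.1 MHz

40.2 MHz > fs/2 = 21.15 MHz, folds to fs − 40.2 MHz = 2.1 MHz.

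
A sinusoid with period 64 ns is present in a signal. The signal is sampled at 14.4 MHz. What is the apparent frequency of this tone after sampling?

1.225 MHz

T = 64 ns → f = 1/T = 15.625 MHz.
15.625 MHz mod fs = 1.225 MHz.
1.225 MHz ≤ fs/2 = 7.2 MHz, appears at 1.225 MHz.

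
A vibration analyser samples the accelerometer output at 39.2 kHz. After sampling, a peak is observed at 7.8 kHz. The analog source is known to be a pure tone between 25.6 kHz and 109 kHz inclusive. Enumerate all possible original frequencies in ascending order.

Frequencies that alias to 7.8 kHz are k·fs ± 7.8 kHz for integer k ≥ 0.
k=0: 7.8 kHz.
k=1: 31.4 kHz, 47 kHz.
k=2: 70.6 kHz, 86.2 kHz.
k=3: 109.8 kHz, 125.4 kHz.
Within [25.6 kHz, 109 kHz]: 31.4 kHz, 47 kHz, 70.6 kHz, 86.2 kHz.

31.4 kHz, 47 kHz, 70.6 kHz, 86.2 kHz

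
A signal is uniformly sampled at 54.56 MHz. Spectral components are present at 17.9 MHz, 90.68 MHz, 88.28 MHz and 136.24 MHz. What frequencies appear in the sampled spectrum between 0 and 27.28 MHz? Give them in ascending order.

fs/2 = 27.28 MHz.
17.9 MHz ≤ fs/2 = 27.28 MHz, passes unchanged.
90.68 MHz mod fs = 36.12 MHz.
36.12 MHz > fs/2 = 27.28 MHz, folds to fs − 36.12 MHz = 18.44 MHz.
88.28 MHz mod fs = 33.72 MHz.
33.72 MHz > fs/2 = 27.28 MHz, folds to fs − 33.72 MHz = 20.84 MHz.
136.24 MHz mod fs = 27.12 MHz.
27.12 MHz ≤ fs/2 = 27.28 MHz, appears at 27.12 MHz.
Distinct values: {17.9 MHz, 18.44 MHz, 20.84 MHz, 27.12 MHz}.

17.9 MHz, 18.44 MHz, 20.84 MHz, 27.12 MHz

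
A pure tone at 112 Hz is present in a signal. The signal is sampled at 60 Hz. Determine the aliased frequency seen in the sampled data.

112 Hz mod fs = 52 Hz.
52 Hz > fs/2 = 30 Hz, folds to fs − 52 Hz = 8 Hz.

8 Hz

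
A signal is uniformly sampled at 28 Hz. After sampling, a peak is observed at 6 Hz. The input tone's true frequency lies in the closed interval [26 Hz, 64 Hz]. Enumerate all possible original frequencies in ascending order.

34 Hz, 50 Hz, 62 Hz

Frequencies that alias to 6 Hz are k·fs ± 6 Hz for integer k ≥ 0.
k=0: 6 Hz.
k=1: 22 Hz, 34 Hz.
k=2: 50 Hz, 62 Hz.
k=3: 78 Hz, 90 Hz.
Within [26 Hz, 64 Hz]: 34 Hz, 50 Hz, 62 Hz.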